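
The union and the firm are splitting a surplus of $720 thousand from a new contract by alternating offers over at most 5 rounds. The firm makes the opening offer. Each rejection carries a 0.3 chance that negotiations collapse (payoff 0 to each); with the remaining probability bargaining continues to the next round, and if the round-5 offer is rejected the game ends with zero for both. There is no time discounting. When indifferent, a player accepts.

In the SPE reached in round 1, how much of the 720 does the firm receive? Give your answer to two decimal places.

Round 5 (the firm proposes): the union will accept anything ≥ 0, so the firm offers 0 and keeps 720.
Round 4 (the union proposes): rejecting gives the firm an expected 0.7 × 720 = 504; the union offers that and keeps 216.
Round 3 (the firm proposes): rejecting gives the union an expected 0.7 × 216 = 151.2, so the firm offers 151.2, keeping 568.8.
Round 2 (the union proposes): rejecting gives the firm an expected 0.7 × 568.8 = 398.16; the union offers that and keeps 321.84.
Round 1 (the firm proposes): rejecting gives the union an expected 0.7 × 321.84 = 225.288. The firm offers 225.288 and keeps 720 − 225.288 = 494.712.

494.71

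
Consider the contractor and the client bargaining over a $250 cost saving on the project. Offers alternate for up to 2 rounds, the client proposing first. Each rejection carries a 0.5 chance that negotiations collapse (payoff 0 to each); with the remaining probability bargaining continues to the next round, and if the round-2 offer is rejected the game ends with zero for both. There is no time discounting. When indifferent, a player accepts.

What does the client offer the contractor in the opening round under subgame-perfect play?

125

By backward induction:
Round 2 (the contractor proposes): rejection yields 0 for the client; the contractor offers 0 and keeps 250.
Round 1 (the client proposes): rejecting gives the contractor an expected 0.5 × 250 = 125. The client offers 125 and keeps 250 − 125 = 125.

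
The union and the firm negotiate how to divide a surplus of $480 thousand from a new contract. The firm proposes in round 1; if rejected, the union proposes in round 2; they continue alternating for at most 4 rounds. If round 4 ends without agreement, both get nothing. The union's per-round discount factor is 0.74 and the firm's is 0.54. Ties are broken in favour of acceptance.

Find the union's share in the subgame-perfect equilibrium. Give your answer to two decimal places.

Round 4 (the union proposes): rejection yields 0 for the firm; the union offers 0 and keeps 480.
Round 3 (the firm proposes): the union can get 480 next round, worth 0.74 × 480 = 355.2 now; the firm offers that and keeps 124.8.
Round 2 (the union proposes): the firm can get 124.8 next round, worth 0.54 × 124.8 = 67.392 now. The union offers 67.392 and keeps 480 − 67.392 = 412.608.
Round 1 (the firm proposes): the union can get 412.608 next round, worth 0.74 × 412.608 = 305.32992 now. The firm offers 305.32992 and keeps 480 − 305.32992 = 174.67008.

305.33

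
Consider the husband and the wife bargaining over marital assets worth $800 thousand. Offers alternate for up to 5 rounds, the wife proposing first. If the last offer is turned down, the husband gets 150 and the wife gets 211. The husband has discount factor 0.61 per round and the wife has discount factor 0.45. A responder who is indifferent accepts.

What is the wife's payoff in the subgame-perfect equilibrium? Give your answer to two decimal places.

Round 5 (the wife proposes): the husband gets 150 if talks fail, so the wife offers 150 and keeps 650.
Round 4 (the husband proposes): the wife can get 650 next round, worth 0.45 × 650 = 292.5 now. The husband offers 292.5 and keeps 800 − 292.5 = 507.5.
Round 3 (the wife proposes): the husband can get 507.5 next round, worth 0.61 × 507.5 = 309.575 now, so the wife offers 309.575, keeping 490.425.
Round 2 (the husband proposes): the wife can get 490.425 next round, worth 0.45 × 490.425 = 220.69125 now; the husband offers that and keeps 579.30875.
Round 1 (the wife proposes): the husband can get 579.30875 next round, worth 0.61 × 579.30875 = 353.3783375 now; the wife offers that and keeps 446.6216625.

446.62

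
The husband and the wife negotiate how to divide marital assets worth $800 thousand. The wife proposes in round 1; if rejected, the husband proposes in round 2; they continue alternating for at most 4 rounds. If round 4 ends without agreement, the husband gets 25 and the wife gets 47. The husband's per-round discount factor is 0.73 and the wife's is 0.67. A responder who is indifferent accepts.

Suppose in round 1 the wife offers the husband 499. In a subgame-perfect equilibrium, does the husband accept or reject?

Round 4 (the husband proposes): the wife gets 47 if talks fail, so the husband offers 47 and keeps 753.
Round 3 (the wife proposes): the husband can get 753 next round, worth 0.73 × 753 = 549.69 now, so the wife offers 549.69, keeping 250.31.
Round 2 (the husband proposes): the wife can get 250.31 next round, worth 0.67 × 250.31 = 167.7077 now. The husband offers 167.7077 and keeps 800 − 167.7077 = 632.2923.
So by rejecting in round 1, the husband gets 632.2923 next round, worth 0.73 × 632.2923 = 461.573379 now.
Offer 499 ≥ 461.573379, so the husband accepts.

Accept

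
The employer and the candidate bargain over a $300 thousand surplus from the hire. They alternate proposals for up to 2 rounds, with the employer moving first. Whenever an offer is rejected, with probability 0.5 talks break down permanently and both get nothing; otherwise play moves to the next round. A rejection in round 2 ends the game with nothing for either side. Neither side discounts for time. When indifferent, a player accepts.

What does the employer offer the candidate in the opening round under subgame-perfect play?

150

By backward induction:
Round 2 (the candidate proposes): rejection yields 0 for the employer; the candidate offers 0 and keeps 300.
Round 1 (the employer proposes): rejecting gives the candidate an expected 0.5 × 300 = 150; the employer offers that and keeps 150.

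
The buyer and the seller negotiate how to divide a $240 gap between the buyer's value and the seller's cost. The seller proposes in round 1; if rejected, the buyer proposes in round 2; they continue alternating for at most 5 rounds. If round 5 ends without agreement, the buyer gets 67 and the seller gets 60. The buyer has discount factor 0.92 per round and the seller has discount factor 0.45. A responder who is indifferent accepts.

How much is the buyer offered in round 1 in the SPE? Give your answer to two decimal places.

Solve by backward induction from round 5.
Round 5 (the seller proposes): the buyer gets 67 if talks fail, so the seller offers 67 and keeps 173.
Round 4 (the buyer proposes): the seller can get 173 next round, worth 0.45 × 173 = 77.85 now, so the buyer offers 77.85, keeping 162.15.
Round 3 (the seller proposes): the buyer can get 162.15 next round, worth 0.92 × 162.15 = 149.178 now. The seller offers 149.178 and keeps 240 − 149.178 = 90.822.
Round 2 (the buyer proposes): the seller can get 90.822 next round, worth 0.45 × 90.822 = 40.8699 now. The buyer offers 40.8699 and keeps 240 − 40.8699 = 199.1301.
Round 1 (the seller proposes): the buyer can get 199.1301 next round, worth 0.92 × 199.1301 = 183.199692 now. The seller offers 183.199692 and keeps 240 − 183.199692 = 56.800308.

183.20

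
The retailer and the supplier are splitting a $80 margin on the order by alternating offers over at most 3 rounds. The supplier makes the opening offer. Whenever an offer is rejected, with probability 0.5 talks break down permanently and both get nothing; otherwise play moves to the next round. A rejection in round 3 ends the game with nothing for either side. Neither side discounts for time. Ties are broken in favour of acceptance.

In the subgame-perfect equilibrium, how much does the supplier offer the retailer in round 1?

20

Round 3 (the supplier proposes): the retailer will accept anything ≥ 0, so the supplier offers 0 and keeps 80.
Round 2 (the retailer proposes): rejecting gives the supplier an expected 0.5 × 80 = 40, so the retailer offers 40, keeping 40.
Round 1 (the supplier proposes): rejecting gives the retailer an expected 0.5 × 40 = 20; the supplier offers that and keeps 60.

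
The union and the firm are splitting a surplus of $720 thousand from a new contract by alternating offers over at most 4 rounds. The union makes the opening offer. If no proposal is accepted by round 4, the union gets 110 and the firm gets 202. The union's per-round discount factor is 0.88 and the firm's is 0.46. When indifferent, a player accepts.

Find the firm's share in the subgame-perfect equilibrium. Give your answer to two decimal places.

Round 4 (the firm proposes): the union gets 110 if talks fail, so the firm offers 110 and keeps 610.
Round 3 (the union proposes): the firm can get 610 next round, worth 0.46 × 610 = 280.6 now. The union offers 280.6 and keeps 720 − 280.6 = 439.4.
Round 2 (the firm proposes): the union can get 439.4 next round, worth 0.88 × 439.4 = 386.672 now; the firm offers that and keeps 333.328.
Round 1 (the union proposes): the firm can get 333.328 next round, worth 0.46 × 333.328 = 153.33088 now; the union offers that and keeps 566.66912.

153.33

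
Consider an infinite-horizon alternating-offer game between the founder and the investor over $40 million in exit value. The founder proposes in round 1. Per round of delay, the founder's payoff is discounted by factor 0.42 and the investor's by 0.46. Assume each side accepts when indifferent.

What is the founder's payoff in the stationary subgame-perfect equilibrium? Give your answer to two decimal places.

Let x be the founder's share when the founder proposes and y be the investor's share when the investor proposes.
The investor accepts iff offered ≥ 0.46·y, so x = 40 − 0.46y. Symmetrically y = 40 − 0.42x.
Substituting: x = 40 − 0.46(40 − 0.42x), giving x(1 − 0.42·0.46) = 40(1 − 0.46).
So x = 40 × 0.54 / 0.8068 ≈ 26.7724, and the investor receives 40 − x ≈ 13.2276.

26.77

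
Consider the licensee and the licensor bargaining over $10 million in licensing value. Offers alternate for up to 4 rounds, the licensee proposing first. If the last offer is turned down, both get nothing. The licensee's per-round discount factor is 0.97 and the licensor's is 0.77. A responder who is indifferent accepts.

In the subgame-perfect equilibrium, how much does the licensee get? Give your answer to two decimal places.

Solve by backward induction from round 4.
Round 4 (the licensor proposes): the licensee will accept anything ≥ 0, so the licensor offers 0 and keeps 10.
Round 3 (the licensee proposes): the licensor can get 10 next round, worth 0.77 × 10 = 7.7 now. The licensee offers 7.7 and keeps 10 − 7.7 = 2.3.
Round 2 (the licensor proposes): the licensee can get 2.3 next round, worth 0.97 × 2.3 = 2.231 now, so the licensor offers 2.231, keeping 7.769.
Round 1 (the licensee proposes): the licensor can get 7.769 next round, worth 0.77 × 7.769 = 5.98213 now. The licensee offers 5.98213 and keeps 10 − 5.98213 = 4.01787.

4.02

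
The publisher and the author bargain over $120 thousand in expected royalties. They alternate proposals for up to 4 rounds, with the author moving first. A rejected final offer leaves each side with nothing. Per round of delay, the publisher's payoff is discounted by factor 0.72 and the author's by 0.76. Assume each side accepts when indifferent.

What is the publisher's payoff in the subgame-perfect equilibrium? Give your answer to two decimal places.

68.01

By backward induction:
Round 4 (the publisher proposes): the author will accept anything ≥ 0, so the publisher offers 0 and keeps 120.
Round 3 (the author proposes): the publisher can get 120 next round, worth 0.72 × 120 = 86.4 now. The author offers 86.4 and keeps 120 − 86.4 = 33.6.
Round 2 (the publisher proposes): the author can get 33.6 next round, worth 0.76 × 33.6 = 25.536 now; the publisher offers that and keeps 94.464.
Round 1 (the author proposes): the publisher can get 94.464 next round, worth 0.72 × 94.464 = 68.01408 now. The author offers 68.01408 and keeps 120 − 68.01408 = 51.98592.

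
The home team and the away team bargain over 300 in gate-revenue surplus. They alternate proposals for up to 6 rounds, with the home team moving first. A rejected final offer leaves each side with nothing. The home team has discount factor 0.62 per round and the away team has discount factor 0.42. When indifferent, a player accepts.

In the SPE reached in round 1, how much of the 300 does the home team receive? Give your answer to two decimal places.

231.11

Work backward from the last round.
Round 6 (the away team proposes): the home team will accept anything ≥ 0, so the away team offers 0 and keeps 300.
Round 5 (the home team proposes): the away team can get 300 next round, worth 0.42 × 300 = 126 now. The home team offers 126 and keeps 300 − 126 = 174.
Round 4 (the away team proposes): the home team can get 174 next round, worth 0.62 × 174 = 107.88 now; the away team offers that and keeps 192.12.
Round 3 (the home team proposes): the away team can get 192.12 next round, worth 0.42 × 192.12 = 80.6904 now. The home team offers 80.6904 and keeps 300 − 80.6904 = 219.3096.
Round 2 (the away team proposes): the home team can get 219.3096 next round, worth 0.62 × 219.3096 = 135.971952 now, so the away team offers 135.971952, keeping 164.028048.
Round 1 (the home team proposes): the away team can get 164.028048 next round, worth 0.42 × 164.028048 = 68.89178016 now; the home team offers that and keeps 231.10821984.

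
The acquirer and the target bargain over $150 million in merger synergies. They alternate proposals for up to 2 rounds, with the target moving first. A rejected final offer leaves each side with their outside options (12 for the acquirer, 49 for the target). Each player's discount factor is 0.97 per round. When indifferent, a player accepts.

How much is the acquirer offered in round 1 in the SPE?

Round 2 (the acquirer proposes): the target gets 49 if talks fail, so the acquirer offers 49 and keeps 101.
Round 1 (the target proposes): the acquirer can get 101 next round, worth 0.97 × 101 = 97.97 now, so the target offers 97.97, keeping 52.03.

97.97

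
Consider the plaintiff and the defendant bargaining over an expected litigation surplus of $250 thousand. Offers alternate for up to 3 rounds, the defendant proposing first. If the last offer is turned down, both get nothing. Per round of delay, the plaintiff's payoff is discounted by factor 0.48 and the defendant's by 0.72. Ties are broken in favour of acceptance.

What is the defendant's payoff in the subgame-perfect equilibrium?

216.4

Work backward from the last round.
Round 3 (the defendant proposes): the plaintiff will accept anything ≥ 0, so the defendant offers 0 and keeps 250.
Round 2 (the plaintiff proposes): the defendant can get 250 next round, worth 0.72 × 250 = 180 now, so the plaintiff offers 180, keeping 70.
Round 1 (the defendant proposes): the plaintiff can get 70 next round, worth 0.48 × 70 = 33.6 now. The defendant offers 33.6 and keeps 250 − 33.6 = 216.4.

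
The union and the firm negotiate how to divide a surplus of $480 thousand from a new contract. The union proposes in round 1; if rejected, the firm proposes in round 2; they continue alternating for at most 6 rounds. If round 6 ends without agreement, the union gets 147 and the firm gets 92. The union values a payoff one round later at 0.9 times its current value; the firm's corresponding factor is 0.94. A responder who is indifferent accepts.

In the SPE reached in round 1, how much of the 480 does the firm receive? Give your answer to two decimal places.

Round 6 (the firm proposes): the union gets 147 if talks fail, so the firm offers 147 and keeps 333.
Round 5 (the union proposes): the firm can get 333 next round, worth 0.94 × 333 = 313.02 now, so the union offers 313.02, keeping 166.98.
Round 4 (the firm proposes): the union can get 166.98 next round, worth 0.9 × 166.98 = 150.282 now, so the firm offers 150.282, keeping 329.718.
Round 3 (the union proposes): the firm can get 329.718 next round, worth 0.94 × 329.718 = 309.93492 now; the union offers that and keeps 170.06508.
Round 2 (the firm proposes): the union can get 170.06508 next round, worth 0.9 × 170.06508 = 153.058572 now; the firm offers that and keeps 326.941428.
Round 1 (the union proposes): the firm can get 326.941428 next round, worth 0.94 × 326.941428 = 307.32494232 now. The union offers 307.32494232 and keeps 480 − 307.32494232 = 172.67505768.

307.32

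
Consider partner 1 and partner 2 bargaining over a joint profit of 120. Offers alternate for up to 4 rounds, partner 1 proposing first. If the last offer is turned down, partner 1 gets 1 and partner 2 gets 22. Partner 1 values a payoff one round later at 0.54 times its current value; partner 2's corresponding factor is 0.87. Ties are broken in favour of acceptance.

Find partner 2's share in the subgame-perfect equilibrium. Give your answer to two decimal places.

Solve by backward induction from round 4.
Round 4 (partner 2 proposes): partner 1 gets 1 if talks fail, so partner 2 offers 1 and keeps 119.
Round 3 (partner 1 proposes): partner 2 can get 119 next round, worth 0.87 × 119 = 103.53 now, so partner 1 offers 103.53, keeping 16.47.
Round 2 (partner 2 proposes): partner 1 can get 16.47 next round, worth 0.54 × 16.47 = 8.8938 now, so partner 2 offers 8.8938, keeping 111.1062.
Round 1 (partner 1 proposes): partner 2 can get 111.1062 next round, worth 0.87 × 111.1062 = 96.662394 now; partner 1 offers that and keeps 23.337606.

96.66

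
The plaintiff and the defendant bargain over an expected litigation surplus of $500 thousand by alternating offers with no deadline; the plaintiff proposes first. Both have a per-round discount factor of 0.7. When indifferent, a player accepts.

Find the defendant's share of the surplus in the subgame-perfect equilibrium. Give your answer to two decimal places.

205.88

In a stationary SPE each proposer offers the other exactly their discounted continuation value.
If the plaintiff keeps x when proposing and the defendant keeps y when proposing, then x = 500 − 0.7y and y = 500 − 0.7x.
Solving: x = 500(1 − 0.7) / (1 − 0.7·0.7) = 150 / 0.51 ≈ 294.1176.
The defendant gets 500 − 294.1176 ≈ 205.8824.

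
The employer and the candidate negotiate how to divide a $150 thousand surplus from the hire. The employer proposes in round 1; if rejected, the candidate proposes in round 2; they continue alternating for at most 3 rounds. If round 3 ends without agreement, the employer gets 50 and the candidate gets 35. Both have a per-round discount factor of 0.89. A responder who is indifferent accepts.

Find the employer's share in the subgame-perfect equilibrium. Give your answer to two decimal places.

Solve by backward induction from round 3.
Round 3 (the employer proposes): the candidate gets 35 if talks fail, so the employer offers 35 and keeps 115.
Round 2 (the candidate proposes): the employer can get 115 next round, worth 0.89 × 115 = 102.35 now; the candidate offers that and keeps 47.65.
Round 1 (the employer proposes): the candidate can get 47.65 next round, worth 0.89 × 47.65 = 42.4085 now. The employer offers 42.4085 and keeps 150 − 42.4085 = 107.5915.

107.59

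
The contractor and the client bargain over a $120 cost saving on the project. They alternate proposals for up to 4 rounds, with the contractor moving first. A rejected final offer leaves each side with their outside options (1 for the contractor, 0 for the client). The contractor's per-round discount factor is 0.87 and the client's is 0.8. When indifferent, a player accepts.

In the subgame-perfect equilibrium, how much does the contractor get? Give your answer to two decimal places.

Round 4 (the client proposes): the contractor gets 1 if talks fail, so the client offers 1 and keeps 119.
Round 3 (the contractor proposes): the client can get 119 next round, worth 0.8 × 119 = 95.2 now. The contractor offers 95.2 and keeps 120 − 95.2 = 24.8.
Round 2 (the client proposes): the contractor can get 24.8 next round, worth 0.87 × 24.8 = 21.576 now. The client offers 21.576 and keeps 120 − 21.576 = 98.424.
Round 1 (the contractor proposes): the client can get 98.424 next round, worth 0.8 × 98.424 = 78.7392 now; the contractor offers that and keeps 41.2608.

41.26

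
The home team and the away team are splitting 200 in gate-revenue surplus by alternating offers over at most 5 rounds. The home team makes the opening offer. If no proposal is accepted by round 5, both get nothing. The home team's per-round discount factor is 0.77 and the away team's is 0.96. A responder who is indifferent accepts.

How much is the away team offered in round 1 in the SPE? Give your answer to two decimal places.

76.80

Work backward from the last round.
Round 5 (the home team proposes): rejection yields 0 for the away team; the home team offers 0 and keeps 200.
Round 4 (the away team proposes): the home team can get 200 next round, worth 0.77 × 200 = 154 now, so the away team offers 154, keeping 46.
Round 3 (the home team proposes): the away team can get 46 next round, worth 0.96 × 46 = 44.16 now, so the home team offers 44.16, keeping 155.84.
Round 2 (the away team proposes): the home team can get 155.84 next round, worth 0.77 × 155.84 = 119.9968 now. The away team offers 119.9968 and keeps 200 − 119.9968 = 80.0032.
Round 1 (the home team proposes): the away team can get 80.0032 next round, worth 0.96 × 80.0032 = 76.803072 now; the home team offers that and keeps 123.196928.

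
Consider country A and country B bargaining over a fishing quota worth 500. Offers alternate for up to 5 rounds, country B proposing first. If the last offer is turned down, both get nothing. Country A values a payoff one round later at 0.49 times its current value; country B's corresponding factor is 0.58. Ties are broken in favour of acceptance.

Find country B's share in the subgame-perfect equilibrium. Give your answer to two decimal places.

367.86

Round 5 (country B proposes): country A will accept anything ≥ 0, so country B offers 0 and keeps 500.
Round 4 (country A proposes): country B can get 500 next round, worth 0.58 × 500 = 290 now, so country A offers 290, keeping 210.
Round 3 (country B proposes): country A can get 210 next round, worth 0.49 × 210 = 102.9 now, so country B offers 102.9, keeping 397.1.
Round 2 (country A proposes): country B can get 397.1 next round, worth 0.58 × 397.1 = 230.318 now, so country A offers 230.318, keeping 269.682.
Round 1 (country B proposes): country A can get 269.682 next round, worth 0.49 × 269.682 = 132.14418 now. Country B offers 132.14418 and keeps 500 − 132.14418 = 367.85582.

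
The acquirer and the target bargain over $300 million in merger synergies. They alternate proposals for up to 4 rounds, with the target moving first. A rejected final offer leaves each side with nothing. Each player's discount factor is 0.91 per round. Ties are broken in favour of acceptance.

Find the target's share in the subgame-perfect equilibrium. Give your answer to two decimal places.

49.36

By backward induction:
Round 4 (the acquirer proposes): rejection yields 0 for the target; the acquirer offers 0 and keeps 300.
Round 3 (the target proposes): the acquirer can get 300 next round, worth 0.91 × 300 = 273 now. The target offers 273 and keeps 300 − 273 = 27.
Round 2 (the acquirer proposes): the target can get 27 next round, worth 0.91 × 27 = 24.57 now. The acquirer offers 24.57 and keeps 300 − 24.57 = 275.43.
Round 1 (the target proposes): the acquirer can get 275.43 next round, worth 0.91 × 275.43 = 250.6413 now. The target offers 250.6413 and keeps 300 − 250.6413 = 49.3587.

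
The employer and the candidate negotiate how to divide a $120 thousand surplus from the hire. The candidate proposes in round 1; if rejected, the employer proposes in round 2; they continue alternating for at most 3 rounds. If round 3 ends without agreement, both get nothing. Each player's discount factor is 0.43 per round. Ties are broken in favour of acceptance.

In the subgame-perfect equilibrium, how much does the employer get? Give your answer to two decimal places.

29.41

Round 3 (the candidate proposes): rejection yields 0 for the employer; the candidate offers 0 and keeps 120.
Round 2 (the employer proposes): the candidate can get 120 next round, worth 0.43 × 120 = 51.6 now, so the employer offers 51.6, keeping 68.4.
Round 1 (the candidate proposes): the employer can get 68.4 next round, worth 0.43 × 68.4 = 29.412 now, so the candidate offers 29.412, keeping 90.588.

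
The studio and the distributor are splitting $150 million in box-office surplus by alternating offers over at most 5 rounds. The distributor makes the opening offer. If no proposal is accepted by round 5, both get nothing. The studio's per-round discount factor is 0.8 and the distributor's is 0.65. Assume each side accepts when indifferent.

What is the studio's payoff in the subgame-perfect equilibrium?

Round 5 (the distributor proposes): rejection yields 0 for the studio; the distributor offers 0 and keeps 150.
Round 4 (the studio proposes): the distributor can get 150 next round, worth 0.65 × 150 = 97.5 now; the studio offers that and keeps 52.5.
Round 3 (the distributor proposes): the studio can get 52.5 next round, worth 0.8 × 52.5 = 42 now; the distributor offers that and keeps 108.
Round 2 (the studio proposes): the distributor can get 108 next round, worth 0.65 × 108 = 70.2 now, so the studio offers 70.2, keeping 79.8.
Round 1 (the distributor proposes): the studio can get 79.8 next round, worth 0.8 × 79.8 = 63.84 now; the distributor offers that and keeps 86.16.

63.84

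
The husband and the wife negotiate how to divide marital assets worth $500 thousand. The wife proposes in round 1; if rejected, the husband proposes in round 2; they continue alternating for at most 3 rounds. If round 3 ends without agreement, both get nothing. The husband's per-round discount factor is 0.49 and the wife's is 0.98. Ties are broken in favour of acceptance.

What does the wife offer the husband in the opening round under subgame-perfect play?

4.9

Round 3 (the wife proposes): rejection yields 0 for the husband; the wife offers 0 and keeps 500.
Round 2 (the husband proposes): the wife can get 500 next round, worth 0.98 × 500 = 490 now. The husband offers 490 and keeps 500 − 490 = 10.
Round 1 (the wife proposes): the husband can get 10 next round, worth 0.49 × 10 = 4.9 now. The wife offers 4.9 and keeps 500 − 4.9 = 495.1.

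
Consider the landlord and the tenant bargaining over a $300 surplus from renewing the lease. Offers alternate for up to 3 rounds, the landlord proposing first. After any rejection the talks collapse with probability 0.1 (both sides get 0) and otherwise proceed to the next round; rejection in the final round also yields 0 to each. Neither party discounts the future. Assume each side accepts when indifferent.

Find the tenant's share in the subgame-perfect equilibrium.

By backward induction:
Round 3 (the landlord proposes): rejection yields 0 for the tenant; the landlord offers 0 and keeps 300.
Round 2 (the tenant proposes): rejecting gives the landlord an expected 0.9 × 300 = 270, so the tenant offers 270, keeping 30.
Round 1 (the landlord proposes): rejecting gives the tenant an expected 0.9 × 30 = 27. The landlord offers 27 and keeps 300 − 27 = 273.

27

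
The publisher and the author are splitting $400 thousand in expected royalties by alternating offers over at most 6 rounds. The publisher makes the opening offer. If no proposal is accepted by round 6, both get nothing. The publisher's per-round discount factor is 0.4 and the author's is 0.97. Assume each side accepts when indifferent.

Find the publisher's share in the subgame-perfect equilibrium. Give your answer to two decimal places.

Round 6 (the author proposes): rejection yields 0 for the publisher; the author offers 0 and keeps 400.
Round 5 (the publisher proposes): the author can get 400 next round, worth 0.97 × 400 = 388 now. The publisher offers 388 and keeps 400 − 388 = 12.
Round 4 (the author proposes): the publisher can get 12 next round, worth 0.4 × 12 = 4.8 now; the author offers that and keeps 395.2.
Round 3 (the publisher proposes): the author can get 395.2 next round, worth 0.97 × 395.2 = 383.344 now, so the publisher offers 383.344, keeping 16.656.
Round 2 (the author proposes): the publisher can get 16.656 next round, worth 0.4 × 16.656 = 6.6624 now; the author offers that and keeps 393.3376.
Round 1 (the publisher proposes): the author can get 393.3376 next round, worth 0.97 × 393.3376 = 381.537472 now, so the publisher offers 381.537472, keeping 18.462528.

18.46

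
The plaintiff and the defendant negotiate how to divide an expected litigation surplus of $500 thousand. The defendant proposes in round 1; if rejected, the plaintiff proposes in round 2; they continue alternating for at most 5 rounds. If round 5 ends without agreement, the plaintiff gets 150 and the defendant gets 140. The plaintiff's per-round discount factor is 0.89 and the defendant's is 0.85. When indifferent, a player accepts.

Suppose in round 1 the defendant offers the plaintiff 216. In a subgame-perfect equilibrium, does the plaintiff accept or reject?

Accept

Work out the plaintiff's continuation value if the offer is rejected.
Round 5 (the defendant proposes): the plaintiff gets 150 if talks fail, so the defendant offers 150 and keeps 350.
Round 4 (the plaintiff proposes): the defendant can get 350 next round, worth 0.85 × 350 = 297.5 now; the plaintiff offers that and keeps 202.5.
Round 3 (the defendant proposes): the plaintiff can get 202.5 next round, worth 0.89 × 202.5 = 180.225 now. The defendant offers 180.225 and keeps 500 − 180.225 = 319.775.
Round 2 (the plaintiff proposes): the defendant can get 319.775 next round, worth 0.85 × 319.775 = 271.80875 now, so the plaintiff offers 271.80875, keeping 228.19125.
So by rejecting in round 1, the plaintiff gets 228.19125 next round, worth 0.89 × 228.19125 = 203.0902125 now.
Offer 216 ≥ 203.0902125, so the plaintiff accepts.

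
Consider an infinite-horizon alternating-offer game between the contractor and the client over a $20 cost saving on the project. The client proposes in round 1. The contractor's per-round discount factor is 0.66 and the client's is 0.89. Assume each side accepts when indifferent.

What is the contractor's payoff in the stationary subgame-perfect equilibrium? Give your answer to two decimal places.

3.52

In a stationary SPE each proposer offers the other exactly their discounted continuation value.
If the client keeps x when proposing and the contractor keeps y when proposing, then x = 20 − 0.66y and y = 20 − 0.89x.
Solving: x = 20(1 − 0.66) / (1 − 0.89·0.66) = 6.8 / 0.4126 ≈ 16.4809.
The contractor gets 20 − 16.4809 ≈ 3.5191.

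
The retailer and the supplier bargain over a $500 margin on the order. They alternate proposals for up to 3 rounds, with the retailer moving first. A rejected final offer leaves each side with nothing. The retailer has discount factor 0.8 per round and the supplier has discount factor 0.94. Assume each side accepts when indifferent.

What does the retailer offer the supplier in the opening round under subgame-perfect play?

94

Round 3 (the retailer proposes): the supplier will accept anything ≥ 0, so the retailer offers 0 and keeps 500.
Round 2 (the supplier proposes): the retailer can get 500 next round, worth 0.8 × 500 = 400 now. The supplier offers 400 and keeps 500 − 400 = 100.
Round 1 (the retailer proposes): the supplier can get 100 next round, worth 0.94 × 100 = 94 now, so the retailer offers 94, keeping 406.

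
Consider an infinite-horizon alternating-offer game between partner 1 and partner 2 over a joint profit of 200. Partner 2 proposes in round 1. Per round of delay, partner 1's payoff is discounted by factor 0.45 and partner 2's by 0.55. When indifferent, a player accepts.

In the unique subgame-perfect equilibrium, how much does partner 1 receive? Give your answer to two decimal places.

53.82

Let x be partner 2's share when partner 2 proposes and y be partner 1's share when partner 1 proposes.
Partner 1 accepts iff offered ≥ 0.45·y, so x = 200 − 0.45y. Symmetrically y = 200 − 0.55x.
Substituting: x = 200 − 0.45(200 − 0.55x), giving x(1 − 0.55·0.45) = 200(1 − 0.45).
So x = 200 × 0.55 / 0.7525 ≈ 146.1794, and partner 1 receives 200 − x ≈ 53.8206.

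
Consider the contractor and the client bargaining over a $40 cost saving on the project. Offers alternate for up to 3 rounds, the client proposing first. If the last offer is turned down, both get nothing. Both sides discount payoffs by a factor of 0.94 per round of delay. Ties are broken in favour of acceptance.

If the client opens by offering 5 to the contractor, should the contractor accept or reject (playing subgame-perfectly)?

Accept

Round 3 (the client proposes): the contractor will accept anything ≥ 0, so the client offers 0 and keeps 40.
Round 2 (the contractor proposes): the client can get 40 next round, worth 0.94 × 40 = 37.6 now. The contractor offers 37.6 and keeps 40 − 37.6 = 2.4.
So by rejecting in round 1, the contractor gets 2.4 next round, worth 0.94 × 2.4 = 2.256 now.
Offer 5 ≥ 2.256, so the contractor accepts.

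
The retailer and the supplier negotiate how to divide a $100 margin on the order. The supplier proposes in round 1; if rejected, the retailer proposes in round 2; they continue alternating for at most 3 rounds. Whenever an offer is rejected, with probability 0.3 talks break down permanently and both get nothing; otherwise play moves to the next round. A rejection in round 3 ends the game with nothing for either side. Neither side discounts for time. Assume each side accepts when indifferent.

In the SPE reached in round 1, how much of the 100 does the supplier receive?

By backward induction:
Round 3 (the supplier proposes): the retailer will accept anything ≥ 0, so the supplier offers 0 and keeps 100.
Round 2 (the retailer proposes): rejecting gives the supplier an expected 0.7 × 100 = 70, so the retailer offers 70, keeping 30.
Round 1 (the supplier proposes): rejecting gives the retailer an expected 0.7 × 30 = 21. The supplier offers 21 and keeps 100 − 21 = 79.

79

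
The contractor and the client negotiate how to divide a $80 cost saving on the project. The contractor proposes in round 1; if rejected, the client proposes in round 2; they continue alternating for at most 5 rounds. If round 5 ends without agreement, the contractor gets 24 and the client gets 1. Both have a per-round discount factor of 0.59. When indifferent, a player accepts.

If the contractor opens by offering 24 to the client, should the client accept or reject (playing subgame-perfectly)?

Work out the client's continuation value if the offer is rejected.
Round 5 (the contractor proposes): the client gets 1 if talks fail, so the contractor offers 1 and keeps 79.
Round 4 (the client proposes): the contractor can get 79 next round, worth 0.59 × 79 = 46.61 now. The client offers 46.61 and keeps 80 − 46.61 = 33.39.
Round 3 (the contractor proposes): the client can get 33.39 next round, worth 0.59 × 33.39 = 19.7001 now; the contractor offers that and keeps 60.2999.
Round 2 (the client proposes): the contractor can get 60.2999 next round, worth 0.59 × 60.2999 = 35.576941 now, so the client offers 35.576941, keeping 44.423059.
So by rejecting in round 1, the client gets 44.423059 next round, worth 0.59 × 44.423059 = 26.20960481 now.
Offer 24 < 26.20960481, so the client rejects.

Reject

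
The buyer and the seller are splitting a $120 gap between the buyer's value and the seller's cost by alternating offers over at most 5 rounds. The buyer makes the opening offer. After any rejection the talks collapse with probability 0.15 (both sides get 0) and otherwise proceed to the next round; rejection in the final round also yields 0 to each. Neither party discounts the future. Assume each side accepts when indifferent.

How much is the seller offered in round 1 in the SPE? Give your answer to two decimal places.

26.35

Round 5 (the buyer proposes): rejection yields 0 for the seller; the buyer offers 0 and keeps 120.
Round 4 (the seller proposes): rejecting gives the buyer an expected 0.85 × 120 = 102; the seller offers that and keeps 18.
Round 3 (the buyer proposes): rejecting gives the seller an expected 0.85 × 18 = 15.3; the buyer offers that and keeps 104.7.
Round 2 (the seller proposes): rejecting gives the buyer an expected 0.85 × 104.7 = 88.995; the seller offers that and keeps 31.005.
Round 1 (the buyer proposes): rejecting gives the seller an expected 0.85 × 31.005 = 26.35425; the buyer offers that and keeps 93.64575.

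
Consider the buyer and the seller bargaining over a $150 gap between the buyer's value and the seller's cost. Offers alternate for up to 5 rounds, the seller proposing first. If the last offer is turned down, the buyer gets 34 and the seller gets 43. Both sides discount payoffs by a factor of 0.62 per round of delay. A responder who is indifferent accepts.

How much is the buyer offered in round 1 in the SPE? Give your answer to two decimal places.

Round 5 (the seller proposes): the buyer gets 34 if talks fail, so the seller offers 34 and keeps 116.
Round 4 (the buyer proposes): the seller can get 116 next round, worth 0.62 × 116 = 71.92 now, so the buyer offers 71.92, keeping 78.08.
Round 3 (the seller proposes): the buyer can get 78.08 next round, worth 0.62 × 78.08 = 48.4096 now; the seller offers that and keeps 101.5904.
Round 2 (the buyer proposes): the seller can get 101.5904 next round, worth 0.62 × 101.5904 = 62.986048 now, so the buyer offers 62.986048, keeping 87.013952.
Round 1 (the seller proposes): the buyer can get 87.013952 next round, worth 0.62 × 87.013952 = 53.94865024 now, so the seller offers 53.94865024, keeping 96.05134976.

53.95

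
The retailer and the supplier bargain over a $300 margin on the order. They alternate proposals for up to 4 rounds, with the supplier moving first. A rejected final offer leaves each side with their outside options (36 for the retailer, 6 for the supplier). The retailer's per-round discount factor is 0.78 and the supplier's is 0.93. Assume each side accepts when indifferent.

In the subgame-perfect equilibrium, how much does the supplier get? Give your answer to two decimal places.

117.27

Round 4 (the retailer proposes): the supplier gets 6 if talks fail, so the retailer offers 6 and keeps 294.
Round 3 (the supplier proposes): the retailer can get 294 next round, worth 0.78 × 294 = 229.32 now, so the supplier offers 229.32, keeping 70.68.
Round 2 (the retailer proposes): the supplier can get 70.68 next round, worth 0.93 × 70.68 = 65.7324 now, so the retailer offers 65.7324, keeping 234.2676.
Round 1 (the supplier proposes): the retailer can get 234.2676 next round, worth 0.78 × 234.2676 = 182.728728 now, so the supplier offers 182.728728, keeping 117.271272.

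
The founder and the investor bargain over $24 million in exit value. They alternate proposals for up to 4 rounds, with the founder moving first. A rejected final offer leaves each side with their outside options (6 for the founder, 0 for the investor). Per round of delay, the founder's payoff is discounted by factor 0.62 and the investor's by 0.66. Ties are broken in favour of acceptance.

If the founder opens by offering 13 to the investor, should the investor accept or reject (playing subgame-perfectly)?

Accept

Work out the investor's continuation value if the offer is rejected.
Round 4 (the investor proposes): the founder gets 6 if talks fail, so the investor offers 6 and keeps 18.
Round 3 (the founder proposes): the investor can get 18 next round, worth 0.66 × 18 = 11.88 now. The founder offers 11.88 and keeps 24 − 11.88 = 12.12.
Round 2 (the investor proposes): the founder can get 12.12 next round, worth 0.62 × 12.12 = 7.5144 now; the investor offers that and keeps 16.4856.
So by rejecting in round 1, the investor gets 16.4856 next round, worth 0.66 × 16.4856 = 10.880496 now.
Offer 13 ≥ 10.880496, so the investor accepts.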